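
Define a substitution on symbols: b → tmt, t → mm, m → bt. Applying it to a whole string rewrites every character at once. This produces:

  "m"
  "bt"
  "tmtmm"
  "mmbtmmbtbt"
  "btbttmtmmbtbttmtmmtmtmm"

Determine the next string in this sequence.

Rewriting the 23 symbols of btbttmtmmbtbttmtmmtmtmm one by one yields tmt mm tmt mm mm bt mm bt bt tmt mm tmt mm mm bt mm bt bt mm bt mm bt bt; concatenated:

tmtmmtmtmmmmbtmmbtbttmtmmtmtmmmmbtmmbtbtmmbtmmbtbt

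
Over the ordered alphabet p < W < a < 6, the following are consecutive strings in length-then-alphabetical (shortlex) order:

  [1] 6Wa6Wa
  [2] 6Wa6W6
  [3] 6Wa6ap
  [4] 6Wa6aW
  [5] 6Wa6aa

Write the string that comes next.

Find the rightmost character of 6Wa6aa below 6, bump it to the next letter, and reset everything to its right to p.

6Wa6a6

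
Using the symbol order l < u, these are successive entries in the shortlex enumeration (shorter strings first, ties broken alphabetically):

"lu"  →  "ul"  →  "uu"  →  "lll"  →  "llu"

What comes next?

lul

Find the rightmost character of llu below u, bump it to the next letter, and reset everything to its right to l.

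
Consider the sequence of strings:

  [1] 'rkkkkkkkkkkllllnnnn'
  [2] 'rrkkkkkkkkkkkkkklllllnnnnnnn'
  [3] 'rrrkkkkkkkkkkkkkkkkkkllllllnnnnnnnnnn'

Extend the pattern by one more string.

The n-th term is n-1 r's then 4n+2 k's then n+2 l's then 3n-2 n's, where the shown terms are n = 2, 3, 4.
Setting n = 5 gives 4, 22, 7, 13 characters in each block.

rrrrkkkkkkkkkkkkkkkkkkkkkklllllllnnnnnnnnnnnnn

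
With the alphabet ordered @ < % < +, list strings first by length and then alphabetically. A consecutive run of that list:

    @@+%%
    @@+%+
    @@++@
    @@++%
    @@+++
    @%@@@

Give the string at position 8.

@%@@+

Stepping forward 2 times from @%@@@: @%@@@ → @%@@%, then the target.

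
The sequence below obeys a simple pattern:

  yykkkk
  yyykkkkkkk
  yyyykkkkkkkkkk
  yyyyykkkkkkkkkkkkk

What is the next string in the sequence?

yyyyyykkkkkkkkkkkkkkkk

Term n consists of n+1 y's, followed by 3n+1 k's (n = 1, 2, …).
For the next term, n = 5, so the run lengths are 6, 16.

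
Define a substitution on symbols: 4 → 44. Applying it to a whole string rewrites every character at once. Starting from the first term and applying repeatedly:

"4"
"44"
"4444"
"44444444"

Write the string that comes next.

Expanding 44444444: 4→44, 4→44, 4→44, 4→44, 4→44, 4→44, 4→44, 4→44. Concatenated: 44 44 44 44 44 44 44 44.

4444444444444444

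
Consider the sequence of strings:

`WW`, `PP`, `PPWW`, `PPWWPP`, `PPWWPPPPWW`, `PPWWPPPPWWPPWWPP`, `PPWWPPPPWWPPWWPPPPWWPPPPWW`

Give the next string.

PPWWPPPPWWPPWWPPPPWWPPPPWWPPWWPPPPWWPPWWPP

Each term (from the third on) is the previous term followed by the one before it: term 3 = PP·WW = PPWW.
Continuing: PPWWPPPPWWPPWWPPPPWWPPPPWW · PPWWPPPPWWPPWWPP gives term 8.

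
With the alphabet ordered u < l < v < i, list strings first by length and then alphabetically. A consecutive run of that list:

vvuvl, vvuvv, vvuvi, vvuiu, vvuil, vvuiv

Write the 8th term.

Continuing the enumeration 2 steps past vvuiv: vvuiv → vvuii → (answer).

vvluu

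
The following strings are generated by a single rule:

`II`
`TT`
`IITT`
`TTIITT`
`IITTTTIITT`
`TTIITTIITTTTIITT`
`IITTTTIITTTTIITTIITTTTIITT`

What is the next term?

From term 3 onward, concatenate the second-to-last term with the last: II·TT = IITT, TT·IITT = TTIITT, …
So term 8 is TTIITTIITTTTIITT·IITTTTIITTTTIITTIITTTTIITT.

TTIITTIITTTTIITTIITTTTIITTTTIITTIITTTTIITT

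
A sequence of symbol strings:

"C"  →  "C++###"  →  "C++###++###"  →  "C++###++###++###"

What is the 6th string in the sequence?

C++###++###++###++###++###

Each term is the previous one with ++### appended.
From C++###++###++###, 2 further steps: C++###++###++### → C++###++###++###++### → (answer).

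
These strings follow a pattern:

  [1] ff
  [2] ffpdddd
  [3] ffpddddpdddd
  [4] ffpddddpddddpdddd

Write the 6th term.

ffpddddpddddpddddpddddpdddd

Each term is the previous one with pdddd appended.
From ffpddddpddddpdddd, 2 further steps: ffpddddpddddpdddd → ffpddddpddddpddddpdddd → (answer).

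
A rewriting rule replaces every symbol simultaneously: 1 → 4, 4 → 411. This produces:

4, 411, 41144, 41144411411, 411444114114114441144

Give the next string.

Applying the rule to each of the 21 symbols of 411444114114114441144 gives the pieces 411 4 4 411 411 411 4 4 411 4 4 411 4 4 411 411 411 4 4 411 411, which concatenate to the answer.

4114441141141144411444114441141141144411411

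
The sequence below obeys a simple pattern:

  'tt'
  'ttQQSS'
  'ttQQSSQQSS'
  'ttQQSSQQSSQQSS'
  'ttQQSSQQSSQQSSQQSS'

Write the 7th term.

The strings grow by a fixed suffix QQSS each time.
From ttQQSSQQSSQQSSQQSS, 2 further steps: ttQQSSQQSSQQSSQQSS → ttQQSSQQSSQQSSQQSSQQSS → (answer).

ttQQSSQQSSQQSSQQSSQQSSQQSS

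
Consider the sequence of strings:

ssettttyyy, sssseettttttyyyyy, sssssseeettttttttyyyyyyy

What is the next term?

sssssssseeeettttttttttyyyyyyyyy

Reading off run lengths: s runs 2, 4, 6; e runs 1, 2, 3; t runs 4, 6, 8; y runs 3, 5, 7 — each is linear in n (n = 1, 2, …).
Setting n = 4 gives 8, 4, 10, 9 characters in each block.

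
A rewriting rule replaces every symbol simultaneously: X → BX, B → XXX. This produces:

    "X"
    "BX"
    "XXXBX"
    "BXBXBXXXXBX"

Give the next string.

Expanding BXBXBXXXXBX: B→XXX, X→BX, B→XXX, X→BX, B→XXX, X→BX, X→BX, X→BX, X→BX, B→XXX, X→BX. Concatenated: XXX BX XXX BX XXX BX BX BX BX XXX BX.

XXXBXXXXBXXXXBXBXBXBXXXXBX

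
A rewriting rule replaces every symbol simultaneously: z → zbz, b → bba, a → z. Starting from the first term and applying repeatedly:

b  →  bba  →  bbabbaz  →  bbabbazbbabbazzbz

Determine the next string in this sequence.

bbabbazbbabbazzbzbbabbazbbabbazzbzzbzbbazbz

φ(bbabbazbbabbazzbz) expands symbol-by-symbol to bba bba z bba bba z zbz bba bba z bba bba z zbz zbz bba zbz; joining the 17 pieces gives the next term.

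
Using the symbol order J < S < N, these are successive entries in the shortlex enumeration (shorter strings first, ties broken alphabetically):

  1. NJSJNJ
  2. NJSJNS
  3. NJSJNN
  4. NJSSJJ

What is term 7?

Stepping forward 3 times from NJSSJJ: NJSSJJ → NJSSJS → NJSSJN, then the target.

NJSSSJ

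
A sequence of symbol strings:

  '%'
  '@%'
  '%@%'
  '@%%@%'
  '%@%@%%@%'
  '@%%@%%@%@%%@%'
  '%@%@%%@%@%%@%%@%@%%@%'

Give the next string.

This is a Fibonacci-style word recurrence s(k) = s(k−2)·s(k−1): e.g. %·@% = %@%.
Continuing: @%%@%%@%@%%@% · %@%@%%@%@%%@%%@%@%%@% gives term 8.

@%%@%%@%@%%@%%@%@%%@%@%%@%%@%@%%@%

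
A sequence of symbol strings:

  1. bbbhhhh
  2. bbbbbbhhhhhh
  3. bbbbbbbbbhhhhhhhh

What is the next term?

The n-th term is 3n b's then 2n+2 h's (n = 1, 2, …).
Setting n = 4 gives 12, 10 characters in each block.

bbbbbbbbbbbbhhhhhhhhhh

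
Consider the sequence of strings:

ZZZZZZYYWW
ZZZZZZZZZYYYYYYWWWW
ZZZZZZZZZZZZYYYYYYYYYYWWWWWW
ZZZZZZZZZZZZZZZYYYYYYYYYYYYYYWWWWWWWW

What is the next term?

ZZZZZZZZZZZZZZZZZZYYYYYYYYYYYYYYYYYYWWWWWWWWWW

Each string has the form Z^{3n+3} Y^{4n-2} W^{2n} (n = 1, 2, …).
At n = 5 the blocks have lengths 18, 18, 10.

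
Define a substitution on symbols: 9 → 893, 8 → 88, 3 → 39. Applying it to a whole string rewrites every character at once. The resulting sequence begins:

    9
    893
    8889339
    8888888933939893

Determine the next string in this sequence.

888888888888888933939893398938889339

Applying the rule to each of the 16 symbols of 8888888933939893 gives the pieces 88 88 88 88 88 88 88 893 39 39 893 39 893 88 893 39, which concatenate to the answer.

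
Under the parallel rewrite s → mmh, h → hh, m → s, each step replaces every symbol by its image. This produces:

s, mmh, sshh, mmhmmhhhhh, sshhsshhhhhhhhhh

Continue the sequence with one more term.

mmhmmhhhhhmmhmmhhhhhhhhhhhhhhhhhhhhh

φ(sshhsshhhhhhhhhh) expands symbol-by-symbol to mmh mmh hh hh mmh mmh hh hh hh hh hh hh hh hh hh hh; joining the 16 pieces gives the next term.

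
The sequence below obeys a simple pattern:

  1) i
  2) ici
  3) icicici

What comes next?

icicicicicicici

s(k+1) = s(k)·c·s(k) — each term doubles the last with 'c' between the halves.
So the next term is two copies of icicici with 'c' between the halves.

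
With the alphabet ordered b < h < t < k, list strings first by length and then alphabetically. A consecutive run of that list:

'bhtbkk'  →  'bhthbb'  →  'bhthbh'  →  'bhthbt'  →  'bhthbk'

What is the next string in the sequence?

Find the rightmost character of bhthbk below k, bump it to the next letter, and reset everything to its right to b.

bhthhb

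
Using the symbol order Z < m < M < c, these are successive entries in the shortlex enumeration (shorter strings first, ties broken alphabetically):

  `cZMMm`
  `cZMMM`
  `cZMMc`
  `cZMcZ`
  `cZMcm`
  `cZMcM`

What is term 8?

Advancing 2 positions from cZMcM through cZMcM → cZMcc reaches term 8.

cZcZZ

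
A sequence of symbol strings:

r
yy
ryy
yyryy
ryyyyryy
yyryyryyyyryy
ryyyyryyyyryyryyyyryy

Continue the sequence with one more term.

This is a Fibonacci-style word recurrence s(k) = s(k−2)·s(k−1): e.g. r·yy = ryy.
The next term joins yyryyryyyyryy and ryyyyryyyyryyryyyyryy.

yyryyryyyyryyryyyyryyyyryyryyyyryy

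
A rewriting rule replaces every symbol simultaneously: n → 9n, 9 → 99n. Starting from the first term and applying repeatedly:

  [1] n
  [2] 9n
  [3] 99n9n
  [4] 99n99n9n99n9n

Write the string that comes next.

Replace each of the 13 characters of 99n99n9n99n9n in place — 99n 99n 9n 99n 99n 9n 99n 9n 99n 99n 9n 99n 9n — and concatenate.

99n99n9n99n99n9n99n9n99n99n9n99n9n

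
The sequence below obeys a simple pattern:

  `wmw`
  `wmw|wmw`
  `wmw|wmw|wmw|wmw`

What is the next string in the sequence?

wmw|wmw|wmw|wmw|wmw|wmw|wmw|wmw

Each string is two copies of the previous one joined by '|'.
So the next term is two copies of wmw|wmw|wmw|wmw with '|' between the halves.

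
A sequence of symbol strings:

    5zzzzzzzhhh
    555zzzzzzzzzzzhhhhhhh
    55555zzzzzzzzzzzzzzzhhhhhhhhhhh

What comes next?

The n-th term is 2n-1 5's then 4n+3 z's then 4n-1 h's (n = 1, 2, …).
At n = 4 the blocks have lengths 7, 19, 15.

5555555zzzzzzzzzzzzzzzzzzzhhhhhhhhhhhhhhh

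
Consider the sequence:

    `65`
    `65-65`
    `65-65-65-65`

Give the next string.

Each string is two copies of the previous one joined by '-'.
Doubling 65-65-65-65 with '-' between the halves:

65-65-65-65-65-65-65-65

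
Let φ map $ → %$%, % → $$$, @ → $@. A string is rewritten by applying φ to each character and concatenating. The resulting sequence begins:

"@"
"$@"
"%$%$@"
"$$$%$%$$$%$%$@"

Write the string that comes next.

Rewriting the 14 symbols of $$$%$%$$$%$%$@ one by one yields %$% %$% %$% $$$ %$% $$$ %$% %$% %$% $$$ %$% $$$ %$% $@; concatenated:

%$%%$%%$%$$$%$%$$$%$%%$%%$%$$$%$%$$$%$%$@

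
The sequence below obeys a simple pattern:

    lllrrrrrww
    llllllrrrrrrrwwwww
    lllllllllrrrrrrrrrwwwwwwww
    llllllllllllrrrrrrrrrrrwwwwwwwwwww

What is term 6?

llllllllllllllllllrrrrrrrrrrrrrrrwwwwwwwwwwwwwwwww

Each string has the form l^{3n} r^{2n+3} w^{3n-1} (n = 1, 2, …).
For term 6, n = 6, so the run lengths are 18, 15, 17.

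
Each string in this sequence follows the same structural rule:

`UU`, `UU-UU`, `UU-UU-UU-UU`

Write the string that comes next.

UU-UU-UU-UU-UU-UU-UU-UU

s(k+1) = s(k)·-·s(k) — each term doubles the last with '-' between the halves.
One more doubling of UU-UU-UU-UU gives the answer.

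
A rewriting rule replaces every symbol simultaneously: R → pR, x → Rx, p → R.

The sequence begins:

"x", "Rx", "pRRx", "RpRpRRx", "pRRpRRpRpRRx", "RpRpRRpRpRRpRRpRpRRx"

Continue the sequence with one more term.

pRRpRRpRpRRpRRpRpRRpRpRRpRRpRpRRx

Applying the rule to each of the 20 symbols of RpRpRRpRpRRpRRpRpRRx gives the pieces pR R pR R pR pR R pR R pR pR R pR pR R pR R pR pR Rx, which concatenate to the answer.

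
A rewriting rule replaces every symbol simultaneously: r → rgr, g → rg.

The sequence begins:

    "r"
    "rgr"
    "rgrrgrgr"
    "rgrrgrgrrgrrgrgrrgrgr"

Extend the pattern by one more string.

Replace each of the 21 characters of rgrrgrgrrgrrgrgrrgrgr in place — rgr rg rgr rgr rg rgr rg rgr rgr rg rgr rgr rg rgr rg rgr rgr rg rgr rg rgr — and concatenate.

rgrrgrgrrgrrgrgrrgrgrrgrrgrgrrgrrgrgrrgrgrrgrrgrgrrgrgr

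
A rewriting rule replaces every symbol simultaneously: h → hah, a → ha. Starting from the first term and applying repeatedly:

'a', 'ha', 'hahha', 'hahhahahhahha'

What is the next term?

Rewriting the 13 symbols of hahhahahhahha one by one yields hah ha hah hah ha hah ha hah hah ha hah hah ha; concatenated:

hahhahahhahhahahhahahhahhahahhahha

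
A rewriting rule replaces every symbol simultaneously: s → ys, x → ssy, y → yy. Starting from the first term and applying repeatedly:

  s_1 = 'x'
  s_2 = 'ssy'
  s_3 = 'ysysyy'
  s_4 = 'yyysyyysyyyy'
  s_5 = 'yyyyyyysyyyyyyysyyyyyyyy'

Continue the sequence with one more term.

Replace each of the 24 characters of yyyyyyysyyyyyyysyyyyyyyy in place — yy yy yy yy yy yy yy ys yy yy yy yy yy yy yy ys yy yy yy yy yy yy yy yy — and concatenate.

yyyyyyyyyyyyyyysyyyyyyyyyyyyyyysyyyyyyyyyyyyyyyy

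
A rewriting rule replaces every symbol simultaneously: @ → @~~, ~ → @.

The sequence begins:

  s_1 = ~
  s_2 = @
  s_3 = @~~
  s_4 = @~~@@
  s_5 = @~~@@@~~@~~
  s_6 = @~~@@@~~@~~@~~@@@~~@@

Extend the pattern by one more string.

@~~@@@~~@~~@~~@@@~~@@@~~@@@~~@~~@~~@@@~~@~~

Applying the rule to each of the 21 symbols of @~~@@@~~@~~@~~@@@~~@@ gives the pieces @~~ @ @ @~~ @~~ @~~ @ @ @~~ @ @ @~~ @ @ @~~ @~~ @~~ @ @ @~~ @~~, which concatenate to the answer.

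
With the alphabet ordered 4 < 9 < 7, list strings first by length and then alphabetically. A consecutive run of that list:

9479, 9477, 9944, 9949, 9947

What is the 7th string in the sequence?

9999

Continuing the enumeration 2 steps past 9947: 9947 → 9994 → (answer).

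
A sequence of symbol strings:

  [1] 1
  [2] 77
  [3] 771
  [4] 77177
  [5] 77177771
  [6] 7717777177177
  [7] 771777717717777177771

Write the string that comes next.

7717777177177771777717717777177177

This is a Fibonacci-style word recurrence s(k) = s(k−1)·s(k−2): e.g. 77·1 = 771.
So term 8 is 771777717717777177771·7717777177177.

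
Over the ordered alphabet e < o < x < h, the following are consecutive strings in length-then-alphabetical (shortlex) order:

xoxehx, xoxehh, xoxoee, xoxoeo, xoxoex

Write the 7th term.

xoxooe

Stepping forward 2 times from xoxoex: xoxoex → xoxoeh, then the target.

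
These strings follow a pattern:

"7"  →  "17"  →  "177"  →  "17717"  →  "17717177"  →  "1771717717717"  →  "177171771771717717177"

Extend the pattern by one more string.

This is a Fibonacci-style word recurrence s(k) = s(k−1)·s(k−2): e.g. 17·7 = 177.
So term 8 is 177171771771717717177·1771717717717.

1771717717717177171771771717717717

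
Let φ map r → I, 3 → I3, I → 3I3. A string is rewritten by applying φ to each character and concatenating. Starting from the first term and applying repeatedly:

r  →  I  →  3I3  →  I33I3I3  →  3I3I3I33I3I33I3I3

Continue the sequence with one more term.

Replace each of the 17 characters of 3I3I3I33I3I33I3I3 in place — I3 3I3 I3 3I3 I3 3I3 I3 I3 3I3 I3 3I3 I3 I3 3I3 I3 3I3 I3 — and concatenate.

I33I3I33I3I33I3I3I33I3I33I3I3I33I3I33I3I3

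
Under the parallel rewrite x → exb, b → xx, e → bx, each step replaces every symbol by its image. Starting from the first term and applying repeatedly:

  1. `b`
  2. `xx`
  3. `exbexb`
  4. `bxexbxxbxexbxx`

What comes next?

xxexbbxexbxxexbexbxxexbbxexbxxexbexb

Replace each of the 14 characters of bxexbxxbxexbxx in place — xx exb bx exb xx exb exb xx exb bx exb xx exb exb — and concatenate.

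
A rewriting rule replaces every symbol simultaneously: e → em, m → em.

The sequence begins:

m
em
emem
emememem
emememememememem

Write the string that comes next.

Rewriting the 16 symbols of emememememememem one by one yields em em em em em em em em em em em em em em em em; concatenated:

emememememememememememememememem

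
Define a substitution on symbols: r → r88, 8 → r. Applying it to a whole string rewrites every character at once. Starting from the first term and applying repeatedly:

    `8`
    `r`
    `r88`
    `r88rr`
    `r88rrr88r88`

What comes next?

r88rrr88r88r88rrr88rr

Apply φ to r88rrr88r88 symbol by symbol: r→r88, 8→r, 8→r, r→r88, r→r88, r→r88, 8→r, 8→r, r→r88, 8→r, 8→r; joined: r88 r r r88 r88 r88 r r r88 r r.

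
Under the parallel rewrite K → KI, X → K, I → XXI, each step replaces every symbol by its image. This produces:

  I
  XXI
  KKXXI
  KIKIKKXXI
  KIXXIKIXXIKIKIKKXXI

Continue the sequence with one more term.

Applying the rule to each of the 19 symbols of KIXXIKIXXIKIKIKKXXI gives the pieces KI XXI K K XXI KI XXI K K XXI KI XXI KI XXI KI KI K K XXI, which concatenate to the answer.

KIXXIKKXXIKIXXIKKXXIKIXXIKIXXIKIKIKKXXI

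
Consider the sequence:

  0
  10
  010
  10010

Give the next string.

01010010

From term 3 onward, concatenate the second-to-last term with the last: 0·10 = 010, 10·010 = 10010, …
So term 5 is 010·10010.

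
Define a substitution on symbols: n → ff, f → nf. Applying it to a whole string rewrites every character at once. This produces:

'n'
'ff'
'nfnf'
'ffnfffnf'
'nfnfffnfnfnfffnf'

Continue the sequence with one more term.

Rewriting the 16 symbols of nfnfffnfnfnfffnf one by one yields ff nf ff nf nf nf ff nf ff nf ff nf nf nf ff nf; concatenated:

ffnfffnfnfnfffnfffnfffnfnfnfffnf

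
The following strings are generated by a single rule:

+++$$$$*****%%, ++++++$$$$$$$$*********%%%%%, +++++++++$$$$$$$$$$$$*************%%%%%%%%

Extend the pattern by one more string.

++++++++++++$$$$$$$$$$$$$$$$*****************%%%%%%%%%%%

Term n consists of 3n +'s, followed by 4n $'s, followed by 4n+1 *'s, followed by 3n-1 %'s (n = 1, 2, …).
For the next term, n = 4, so the run lengths are 12, 16, 17, 11.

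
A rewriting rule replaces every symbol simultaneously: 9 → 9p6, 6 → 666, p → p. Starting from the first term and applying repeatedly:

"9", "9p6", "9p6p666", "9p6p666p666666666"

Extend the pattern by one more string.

Replace each of the 17 characters of 9p6p666p666666666 in place — 9p6 p 666 p 666 666 666 p 666 666 666 666 666 666 666 666 666 — and concatenate.

9p6p666p666666666p666666666666666666666666666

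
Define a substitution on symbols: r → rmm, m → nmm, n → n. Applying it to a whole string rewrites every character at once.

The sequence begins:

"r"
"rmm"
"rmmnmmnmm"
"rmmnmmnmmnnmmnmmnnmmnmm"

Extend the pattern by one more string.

rmmnmmnmmnnmmnmmnnmmnmmnnnmmnmmnnmmnmmnnnmmnmmnnmmnmm

Applying the rule to each of the 23 symbols of rmmnmmnmmnnmmnmmnnmmnmm gives the pieces rmm nmm nmm n nmm nmm n nmm nmm n n nmm nmm n nmm nmm n n nmm nmm n nmm nmm, which concatenate to the answer.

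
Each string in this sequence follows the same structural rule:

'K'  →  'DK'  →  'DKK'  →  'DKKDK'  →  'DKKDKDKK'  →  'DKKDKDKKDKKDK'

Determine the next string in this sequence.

DKKDKDKKDKKDKDKKDKDKK

From term 3 onward, concatenate the last term with the second-to-last: DK·K = DKK, DKK·DK = DKKDK, …
The next term joins DKKDKDKKDKKDK and DKKDKDKK.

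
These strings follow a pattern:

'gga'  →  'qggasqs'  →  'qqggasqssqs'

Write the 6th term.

qqqqqggasqssqssqssqssqs

s(k+1) = q·s(k)·sqs, so each term gains q as a prefix and sqs as a suffix.
From qqggasqssqs, 3 further steps: qqggasqssqs → qqqggasqssqssqs → qqqqggasqssqssqssqs → (answer).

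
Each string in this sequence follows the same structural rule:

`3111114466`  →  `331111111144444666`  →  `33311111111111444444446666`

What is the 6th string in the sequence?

The n-th term is n 3's then 3n+2 1's then 3n-1 4's then n+1 6's (n = 1, 2, …).
Setting n = 6 gives 6, 20, 17, 7 characters in each block.

33333311111111111111111111444444444444444446666666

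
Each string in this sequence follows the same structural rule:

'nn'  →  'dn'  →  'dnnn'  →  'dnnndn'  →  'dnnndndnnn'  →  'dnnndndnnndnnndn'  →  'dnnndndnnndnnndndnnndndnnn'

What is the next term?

This is a Fibonacci-style word recurrence s(k) = s(k−1)·s(k−2): e.g. dn·nn = dnnn.
So term 8 is dnnndndnnndnnndndnnndndnnn·dnnndndnnndnnndn.

dnnndndnnndnnndndnnndndnnndnnndndnnndnnndn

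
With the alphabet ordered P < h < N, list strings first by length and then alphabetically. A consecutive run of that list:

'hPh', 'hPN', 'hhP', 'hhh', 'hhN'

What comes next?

Treat hhN as a base-3 numeral over the given alphabet and add one, carrying through any trailing N's.

hNP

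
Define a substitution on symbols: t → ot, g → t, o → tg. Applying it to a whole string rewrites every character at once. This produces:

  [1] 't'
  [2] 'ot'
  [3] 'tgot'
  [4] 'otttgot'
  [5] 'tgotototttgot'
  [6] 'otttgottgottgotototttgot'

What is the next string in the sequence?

Rewriting the 24 symbols of otttgottgottgotototttgot one by one yields tg ot ot ot t tg ot ot t tg ot ot t tg ot tg ot tg ot ot ot t tg ot; concatenated:

tgotototttgototttgototttgottgottgotototttgot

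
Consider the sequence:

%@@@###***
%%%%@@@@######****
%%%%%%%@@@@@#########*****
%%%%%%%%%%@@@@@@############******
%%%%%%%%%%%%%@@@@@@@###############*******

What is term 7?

%%%%%%%%%%%%%%%%%%%@@@@@@@@@#####################*********

The n-th term is 3n-2 %'s then n+2 @'s then 3n #'s then n+2 *'s (n = 1, 2, …).
Setting n = 7 gives 19, 9, 21, 9 characters in each block.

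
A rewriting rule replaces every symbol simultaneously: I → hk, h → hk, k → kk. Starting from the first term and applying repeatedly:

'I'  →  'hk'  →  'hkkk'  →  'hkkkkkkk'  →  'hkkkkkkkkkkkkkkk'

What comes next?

Rewriting the 16 symbols of hkkkkkkkkkkkkkkk one by one yields hk kk kk kk kk kk kk kk kk kk kk kk kk kk kk kk; concatenated:

hkkkkkkkkkkkkkkkkkkkkkkkkkkkkkkk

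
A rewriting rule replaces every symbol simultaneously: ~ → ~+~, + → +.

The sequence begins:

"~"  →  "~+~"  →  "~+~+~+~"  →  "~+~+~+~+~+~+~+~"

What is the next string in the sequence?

~+~+~+~+~+~+~+~+~+~+~+~+~+~+~+~

φ(~+~+~+~+~+~+~+~) expands symbol-by-symbol to ~+~ + ~+~ + ~+~ + ~+~ + ~+~ + ~+~ + ~+~ + ~+~; joining the 15 pieces gives the next term.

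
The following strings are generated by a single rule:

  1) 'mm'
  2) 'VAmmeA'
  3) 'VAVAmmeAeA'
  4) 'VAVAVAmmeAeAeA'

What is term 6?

Every step adds VA to the front and eA to the end of the previous string.
From VAVAVAmmeAeAeA, 2 further steps: VAVAVAmmeAeAeA → VAVAVAVAmmeAeAeAeA → (answer).

VAVAVAVAVAmmeAeAeAeAeA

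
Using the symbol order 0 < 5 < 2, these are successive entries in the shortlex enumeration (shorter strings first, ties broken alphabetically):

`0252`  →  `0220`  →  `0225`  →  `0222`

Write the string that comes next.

Treat 0222 as a base-3 numeral over the given alphabet and add one, carrying through any trailing 2's.

5000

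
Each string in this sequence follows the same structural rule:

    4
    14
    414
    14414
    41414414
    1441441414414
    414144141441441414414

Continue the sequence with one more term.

Each term (from the third on) is the two preceding terms concatenated in order: term 3 = 4·14 = 414.
So term 8 is 1441441414414·414144141441441414414.

1441441414414414144141441441414414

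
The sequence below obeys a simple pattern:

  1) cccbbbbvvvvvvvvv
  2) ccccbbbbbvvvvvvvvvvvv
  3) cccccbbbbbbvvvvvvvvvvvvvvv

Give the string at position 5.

The n-th term is n c's then n+1 b's then 3n v's, where the shown terms are n = 3, 4, 5.
At n = 7 the blocks have lengths 7, 8, 21.

cccccccbbbbbbbbvvvvvvvvvvvvvvvvvvvvv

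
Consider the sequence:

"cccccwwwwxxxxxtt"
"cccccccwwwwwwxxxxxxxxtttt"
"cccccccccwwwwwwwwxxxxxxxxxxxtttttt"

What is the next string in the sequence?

Each string has the form c^{2n+1} w^{2n} x^{3n-1} t^{2n-2}, where the shown terms are n = 2, 3, 4.
For the next term, n = 5, so the run lengths are 11, 10, 14, 8.

cccccccccccwwwwwwwwwwxxxxxxxxxxxxxxtttttttt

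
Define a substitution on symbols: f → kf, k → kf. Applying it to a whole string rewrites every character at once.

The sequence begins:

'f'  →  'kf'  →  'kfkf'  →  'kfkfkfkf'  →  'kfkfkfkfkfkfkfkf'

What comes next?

Rewriting the 16 symbols of kfkfkfkfkfkfkfkf one by one yields kf kf kf kf kf kf kf kf kf kf kf kf kf kf kf kf; concatenated:

kfkfkfkfkfkfkfkfkfkfkfkfkfkfkfkf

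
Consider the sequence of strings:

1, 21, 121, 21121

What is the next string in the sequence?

Each term (from the third on) is the two preceding terms concatenated in order: term 3 = 1·21 = 121.
Continuing: 121 · 21121 gives term 5.

12121121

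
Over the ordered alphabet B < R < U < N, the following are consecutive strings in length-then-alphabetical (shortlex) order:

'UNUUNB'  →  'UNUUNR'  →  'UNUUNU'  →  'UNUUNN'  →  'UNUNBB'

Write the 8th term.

UNUNBN

Advancing 3 positions from UNUNBB through UNUNBB → UNUNBR → UNUNBU reaches term 8.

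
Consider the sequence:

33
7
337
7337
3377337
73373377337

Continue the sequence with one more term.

This is a Fibonacci-style word recurrence s(k) = s(k−2)·s(k−1): e.g. 33·7 = 337.
The next term joins 3377337 and 73373377337.

337733773373377337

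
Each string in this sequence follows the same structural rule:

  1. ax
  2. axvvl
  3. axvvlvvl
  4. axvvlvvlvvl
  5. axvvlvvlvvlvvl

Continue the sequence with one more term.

Each term is the previous one with vvl appended.
So the next term is axvvlvvlvvlvvl·vvl.

axvvlvvlvvlvvlvvl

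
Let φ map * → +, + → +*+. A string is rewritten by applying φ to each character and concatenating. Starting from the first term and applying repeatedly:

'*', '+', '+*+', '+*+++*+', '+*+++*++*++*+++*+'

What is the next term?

Rewriting the 17 symbols of +*+++*++*++*+++*+ one by one yields +*+ + +*+ +*+ +*+ + +*+ +*+ + +*+ +*+ + +*+ +*+ +*+ + +*+; concatenated:

+*+++*++*++*+++*++*+++*++*+++*++*++*+++*+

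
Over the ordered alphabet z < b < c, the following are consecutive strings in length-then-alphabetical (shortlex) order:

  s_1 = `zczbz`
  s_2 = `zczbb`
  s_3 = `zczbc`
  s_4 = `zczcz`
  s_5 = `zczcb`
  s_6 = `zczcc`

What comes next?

zcbzz

The successor of zczcc increments the rightmost position that isn't already c and resets every position after it to z.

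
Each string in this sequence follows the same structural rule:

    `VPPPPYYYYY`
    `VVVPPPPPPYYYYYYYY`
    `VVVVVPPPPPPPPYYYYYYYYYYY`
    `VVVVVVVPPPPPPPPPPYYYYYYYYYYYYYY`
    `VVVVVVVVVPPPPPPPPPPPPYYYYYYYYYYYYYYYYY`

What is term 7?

VVVVVVVVVVVVVPPPPPPPPPPPPPPPPYYYYYYYYYYYYYYYYYYYYYYY

Term n consists of 2n-1 V's, followed by 2n+2 P's, followed by 3n+2 Y's (n = 1, 2, …).
At n = 7 the blocks have lengths 13, 16, 23.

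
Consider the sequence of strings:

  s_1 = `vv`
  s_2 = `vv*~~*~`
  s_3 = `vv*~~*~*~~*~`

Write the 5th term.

vv*~~*~*~~*~*~~*~*~~*~

Each term is the previous one with *~~*~ appended.
From vv*~~*~*~~*~, 2 further steps: vv*~~*~*~~*~ → vv*~~*~*~~*~*~~*~ → (answer).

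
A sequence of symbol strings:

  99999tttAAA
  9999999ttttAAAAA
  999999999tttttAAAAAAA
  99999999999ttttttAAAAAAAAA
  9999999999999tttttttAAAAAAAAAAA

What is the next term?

The n-th term is 2n+1 9's then n+1 t's then 2n-1 A's, where the shown terms are n = 2, 3, 4, 5, 6.
At n = 7 the blocks have lengths 15, 8, 13.

999999999999999ttttttttAAAAAAAAAAAAA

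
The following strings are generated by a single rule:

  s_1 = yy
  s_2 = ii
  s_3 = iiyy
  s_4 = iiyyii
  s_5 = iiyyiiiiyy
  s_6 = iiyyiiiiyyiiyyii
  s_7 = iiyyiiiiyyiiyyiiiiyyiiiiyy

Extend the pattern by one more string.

iiyyiiiiyyiiyyiiiiyyiiiiyyiiyyiiiiyyiiyyii

Each term (from the third on) is the previous term followed by the one before it: term 3 = ii·yy = iiyy.
So term 8 is iiyyiiiiyyiiyyiiiiyyiiiiyy·iiyyiiiiyyiiyyii.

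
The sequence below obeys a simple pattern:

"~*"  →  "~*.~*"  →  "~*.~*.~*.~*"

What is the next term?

Each string is two copies of the previous one joined by '.'.
Doubling ~*.~*.~*.~* with '.' between the halves:

~*.~*.~*.~*.~*.~*.~*.~*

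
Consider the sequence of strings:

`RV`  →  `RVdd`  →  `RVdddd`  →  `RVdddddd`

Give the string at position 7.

The strings grow by a fixed suffix dd each time.
From RVdddddd, 3 further steps: RVdddddd → RVdddddddd → RVdddddddddd → (answer).

RVdddddddddddd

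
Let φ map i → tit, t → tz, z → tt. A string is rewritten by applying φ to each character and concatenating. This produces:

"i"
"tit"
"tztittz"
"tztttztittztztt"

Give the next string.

tztttztztztttztittztztttztttztz

Replace each of the 15 characters of tztttztittztztt in place — tz tt tz tz tz tt tz tit tz tz tt tz tt tz tz — and concatenate.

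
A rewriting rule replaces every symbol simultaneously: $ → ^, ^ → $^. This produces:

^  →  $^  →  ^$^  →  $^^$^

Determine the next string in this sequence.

Expanding $^^$^: $→^, ^→$^, ^→$^, $→^, ^→$^. Concatenated: ^ $^ $^ ^ $^.

^$^$^^$^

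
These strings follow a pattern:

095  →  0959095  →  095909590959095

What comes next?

Each string is two copies of the previous one joined by '9'.
Doubling 095909590959095 with '9' between the halves:

0959095909590959095909590959095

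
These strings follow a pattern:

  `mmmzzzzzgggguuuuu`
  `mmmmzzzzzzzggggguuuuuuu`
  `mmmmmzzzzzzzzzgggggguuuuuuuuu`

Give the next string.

Term n consists of n+1 m's, followed by 2n+1 z's, followed by n+2 g's, followed by 2n+1 u's, where the shown terms are n = 2, 3, 4.
At n = 5 the blocks have lengths 6, 11, 7, 11.

mmmmmmzzzzzzzzzzzggggggguuuuuuuuuuu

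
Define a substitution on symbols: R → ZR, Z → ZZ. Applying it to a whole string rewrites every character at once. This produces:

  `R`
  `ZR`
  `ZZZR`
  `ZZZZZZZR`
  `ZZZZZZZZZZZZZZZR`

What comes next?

Rewriting the 16 symbols of ZZZZZZZZZZZZZZZR one by one yields ZZ ZZ ZZ ZZ ZZ ZZ ZZ ZZ ZZ ZZ ZZ ZZ ZZ ZZ ZZ ZR; concatenated:

ZZZZZZZZZZZZZZZZZZZZZZZZZZZZZZZR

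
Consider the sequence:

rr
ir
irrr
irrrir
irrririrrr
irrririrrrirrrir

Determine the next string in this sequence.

From term 3 onward, concatenate the last term with the second-to-last: ir·rr = irrr, irrr·ir = irrrir, …
So term 7 is irrririrrrirrrir·irrririrrr.

irrririrrrirrririrrririrrr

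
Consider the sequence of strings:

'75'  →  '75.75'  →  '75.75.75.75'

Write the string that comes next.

s(k+1) = s(k)·.·s(k) — each term doubles the last with '.' between the halves.
Doubling 75.75.75.75 with '.' between the halves:

75.75.75.75.75.75.75.75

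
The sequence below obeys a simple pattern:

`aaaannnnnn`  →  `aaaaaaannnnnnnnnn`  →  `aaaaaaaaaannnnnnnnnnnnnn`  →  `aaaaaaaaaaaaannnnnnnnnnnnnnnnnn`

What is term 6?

aaaaaaaaaaaaaaaaaaannnnnnnnnnnnnnnnnnnnnnnnnn

Each string has the form a^{3n+1} n^{4n+2} (n = 1, 2, …).
For term 6, n = 6, so the run lengths are 19, 26.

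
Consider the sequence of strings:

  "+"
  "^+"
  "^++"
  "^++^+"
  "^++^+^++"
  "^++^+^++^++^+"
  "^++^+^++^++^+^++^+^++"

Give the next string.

^++^+^++^++^+^++^+^++^++^+^++^++^+

Each term (from the third on) is the previous term followed by the one before it: term 3 = ^+·+ = ^++.
So term 8 is ^++^+^++^++^+^++^+^++·^++^+^++^++^+.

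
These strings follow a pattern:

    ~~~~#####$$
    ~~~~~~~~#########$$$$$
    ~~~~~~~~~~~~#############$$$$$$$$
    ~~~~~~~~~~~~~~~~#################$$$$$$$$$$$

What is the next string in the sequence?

~~~~~~~~~~~~~~~~~~~~#####################$$$$$$$$$$$$$$

Each string has the form ~^{4n} #^{4n+1} $^{3n-1} (n = 1, 2, …).
Setting n = 5 gives 20, 21, 14 characters in each block.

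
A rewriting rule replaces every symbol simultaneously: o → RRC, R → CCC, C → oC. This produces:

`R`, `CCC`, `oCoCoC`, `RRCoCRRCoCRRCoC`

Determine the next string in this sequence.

CCCCCCoCRRCoCCCCCCCoCRRCoCCCCCCCoCRRCoC

Applying the rule to each of the 15 symbols of RRCoCRRCoCRRCoC gives the pieces CCC CCC oC RRC oC CCC CCC oC RRC oC CCC CCC oC RRC oC, which concatenate to the answer.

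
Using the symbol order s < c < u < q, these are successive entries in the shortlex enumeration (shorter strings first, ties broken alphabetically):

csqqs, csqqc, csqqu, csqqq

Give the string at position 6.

ccssc

Stepping forward 2 times from csqqq: csqqq → ccsss, then the target.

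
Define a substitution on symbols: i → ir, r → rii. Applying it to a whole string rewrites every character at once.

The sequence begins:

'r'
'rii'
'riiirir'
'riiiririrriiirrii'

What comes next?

φ(riiiririrriiirrii) expands symbol-by-symbol to rii ir ir ir rii ir rii ir rii rii ir ir ir rii rii ir ir; joining the 17 pieces gives the next term.

riiiririrriiirriiirriiriiiririrriiriiirir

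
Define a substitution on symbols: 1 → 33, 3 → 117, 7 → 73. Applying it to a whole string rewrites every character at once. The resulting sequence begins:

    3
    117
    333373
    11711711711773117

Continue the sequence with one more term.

33337333337333337333337373117333373

Replace each of the 17 characters of 11711711711773117 in place — 33 33 73 33 33 73 33 33 73 33 33 73 73 117 33 33 73 — and concatenate.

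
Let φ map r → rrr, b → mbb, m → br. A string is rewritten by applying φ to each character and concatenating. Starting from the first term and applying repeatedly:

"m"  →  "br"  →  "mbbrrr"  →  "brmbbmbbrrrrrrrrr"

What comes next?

mbbrrrbrmbbmbbbrmbbmbbrrrrrrrrrrrrrrrrrrrrrrrrrrr

φ(brmbbmbbrrrrrrrrr) expands symbol-by-symbol to mbb rrr br mbb mbb br mbb mbb rrr rrr rrr rrr rrr rrr rrr rrr rrr; joining the 17 pieces gives the next term.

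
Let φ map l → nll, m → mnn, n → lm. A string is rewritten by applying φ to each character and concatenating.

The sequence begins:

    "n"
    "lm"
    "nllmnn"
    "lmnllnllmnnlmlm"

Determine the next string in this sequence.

Rewriting the 15 symbols of lmnllnllmnnlmlm one by one yields nll mnn lm nll nll lm nll nll mnn lm lm nll mnn nll mnn; concatenated:

nllmnnlmnllnlllmnllnllmnnlmlmnllmnnnllmnn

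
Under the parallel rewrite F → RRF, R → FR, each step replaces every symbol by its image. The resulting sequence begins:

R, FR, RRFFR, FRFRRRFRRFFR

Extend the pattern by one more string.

RRFFRRRFFRFRFRRRFFRFRRRFRRFFR

Rewriting each symbol of FRFRRRFRRFFR: F→RRF, R→FR, F→RRF, R→FR, R→FR, R→FR, F→RRF, R→FR, R→FR, F→RRF, F→RRF, R→FR, which concatenates to RRF FR RRF FR FR FR RRF FR FR RRF RRF FR.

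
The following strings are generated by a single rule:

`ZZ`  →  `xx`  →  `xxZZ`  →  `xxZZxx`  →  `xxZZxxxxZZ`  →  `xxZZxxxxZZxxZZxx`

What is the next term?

Each term (from the third on) is the previous term followed by the one before it: term 3 = xx·ZZ = xxZZ.
So term 7 is xxZZxxxxZZxxZZxx·xxZZxxxxZZ.

xxZZxxxxZZxxZZxxxxZZxxxxZZ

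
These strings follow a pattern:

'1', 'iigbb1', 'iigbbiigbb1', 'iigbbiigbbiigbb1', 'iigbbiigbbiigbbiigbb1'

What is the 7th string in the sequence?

iigbbiigbbiigbbiigbbiigbbiigbb1

Every step adds iigbb at the front: s(k+1) = iigbb·s(k).
From iigbbiigbbiigbbiigbb1, 2 further steps: iigbbiigbbiigbbiigbb1 → iigbbiigbbiigbbiigbbiigbb1 → (answer).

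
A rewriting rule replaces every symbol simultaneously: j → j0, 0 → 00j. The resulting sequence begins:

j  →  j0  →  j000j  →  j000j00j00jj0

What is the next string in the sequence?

Replace each of the 13 characters of j000j00j00jj0 in place — j0 00j 00j 00j j0 00j 00j j0 00j 00j j0 j0 00j — and concatenate.

j000j00j00jj000j00jj000j00jj0j000j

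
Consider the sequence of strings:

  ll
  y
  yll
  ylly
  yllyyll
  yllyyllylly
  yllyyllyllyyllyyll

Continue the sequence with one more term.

yllyyllyllyyllyyllyllyyllylly

From term 3 onward, concatenate the last term with the second-to-last: y·ll = yll, yll·y = ylly, …
The next term joins yllyyllyllyyllyyll and yllyyllylly.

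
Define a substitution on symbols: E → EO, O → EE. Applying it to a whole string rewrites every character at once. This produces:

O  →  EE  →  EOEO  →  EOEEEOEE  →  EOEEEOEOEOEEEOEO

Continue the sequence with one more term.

EOEEEOEOEOEEEOEEEOEEEOEOEOEEEOEE

φ(EOEEEOEOEOEEEOEO) expands symbol-by-symbol to EO EE EO EO EO EE EO EE EO EE EO EO EO EE EO EE; joining the 16 pieces gives the next term.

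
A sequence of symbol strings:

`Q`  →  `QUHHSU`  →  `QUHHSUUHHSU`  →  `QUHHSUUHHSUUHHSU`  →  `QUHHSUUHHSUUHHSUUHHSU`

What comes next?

The strings grow by a fixed suffix UHHSU each time.
Applying this once more to QUHHSUUHHSUUHHSUUHHSU:

QUHHSUUHHSUUHHSUUHHSUUHHSU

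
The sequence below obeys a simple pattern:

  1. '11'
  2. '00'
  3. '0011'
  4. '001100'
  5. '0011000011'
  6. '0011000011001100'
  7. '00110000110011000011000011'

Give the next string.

This is a Fibonacci-style word recurrence s(k) = s(k−1)·s(k−2): e.g. 00·11 = 0011.
The next term joins 00110000110011000011000011 and 0011000011001100.

001100001100110000110000110011000011001100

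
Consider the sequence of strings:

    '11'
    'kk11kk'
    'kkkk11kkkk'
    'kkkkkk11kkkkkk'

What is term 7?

kkkkkkkkkkkk11kkkkkkkkkkkk

Each term wraps the previous one in kk on the left and kk on the right.
From kkkkkk11kkkkkk, 3 further steps: kkkkkk11kkkkkk → kkkkkkkk11kkkkkkkk → kkkkkkkkkk11kkkkkkkkkk → (answer).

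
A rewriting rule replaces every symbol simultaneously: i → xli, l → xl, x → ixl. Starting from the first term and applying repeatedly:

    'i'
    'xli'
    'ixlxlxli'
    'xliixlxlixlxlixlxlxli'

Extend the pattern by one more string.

Rewriting the 21 symbols of xliixlxlixlxlixlxlxli one by one yields ixl xl xli xli ixl xl ixl xl xli ixl xl ixl xl xli ixl xl ixl xl ixl xl xli; concatenated:

ixlxlxlixliixlxlixlxlxliixlxlixlxlxliixlxlixlxlixlxlxli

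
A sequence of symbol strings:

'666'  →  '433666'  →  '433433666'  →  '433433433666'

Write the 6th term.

433433433433433666

Every step adds 433 at the front: s(k+1) = 433·s(k).
From 433433433666, 2 further steps: 433433433666 → 433433433433666 → (answer).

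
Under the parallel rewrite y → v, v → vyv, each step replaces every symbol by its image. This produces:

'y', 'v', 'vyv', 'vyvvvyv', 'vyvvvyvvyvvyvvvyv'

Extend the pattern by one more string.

Rewriting the 17 symbols of vyvvvyvvyvvyvvvyv one by one yields vyv v vyv vyv vyv v vyv vyv v vyv vyv v vyv vyv vyv v vyv; concatenated:

vyvvvyvvyvvyvvvyvvyvvvyvvyvvvyvvyvvyvvvyv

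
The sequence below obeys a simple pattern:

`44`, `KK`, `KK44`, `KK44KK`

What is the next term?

KK44KKKK44

Each term (from the third on) is the previous term followed by the one before it: term 3 = KK·44 = KK44.
So term 5 is KK44KK·KK44.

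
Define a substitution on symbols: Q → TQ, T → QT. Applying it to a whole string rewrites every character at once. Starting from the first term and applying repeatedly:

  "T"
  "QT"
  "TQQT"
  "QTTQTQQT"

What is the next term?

TQQTQTTQQTTQTQQT

Apply φ to QTTQTQQT symbol by symbol: Q→TQ, T→QT, T→QT, Q→TQ, T→QT, Q→TQ, Q→TQ, T→QT; joined: TQ QT QT TQ QT TQ TQ QT.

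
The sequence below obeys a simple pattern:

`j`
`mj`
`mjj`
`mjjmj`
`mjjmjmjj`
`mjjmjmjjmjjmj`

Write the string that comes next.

mjjmjmjjmjjmjmjjmjmjj

Each term (from the third on) is the previous term followed by the one before it: term 3 = mj·j = mjj.
Continuing: mjjmjmjjmjjmj · mjjmjmjj gives term 7.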